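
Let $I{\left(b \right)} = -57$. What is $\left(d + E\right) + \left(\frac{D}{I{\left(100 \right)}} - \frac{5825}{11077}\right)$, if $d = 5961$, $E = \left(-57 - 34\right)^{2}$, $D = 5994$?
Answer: $\frac{156587975}{11077} \approx 14136.0$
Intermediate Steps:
$E = 8281$ ($E = \left(-91\right)^{2} = 8281$)
$\left(d + E\right) + \left(\frac{D}{I{\left(100 \right)}} - \frac{5825}{11077}\right) = \left(5961 + 8281\right) + \left(\frac{5994}{-57} - \frac{5825}{11077}\right) = 14242 + \left(5994 \left(- \frac{1}{57}\right) - \frac{5825}{11077}\right) = 14242 - \frac{1170659}{11077} = \frac{156587975}{11077}$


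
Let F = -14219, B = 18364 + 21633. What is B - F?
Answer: 54216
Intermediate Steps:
B = 39997
B - F = 39997 - 1*(-14219) = 39997 + 14219 = 54216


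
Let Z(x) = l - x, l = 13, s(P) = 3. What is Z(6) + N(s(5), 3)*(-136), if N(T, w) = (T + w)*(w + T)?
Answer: -4889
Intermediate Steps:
N(T, w) = (T + w)**2 (N(T, w) = (T + w)*(T + w) = (T + w)**2)
Z(x) = 13 - x
Z(6) + N(s(5), 3)*(-136) = (13 - 1*6) + (3 + 3)**2*(-136) = (13 - 6) + 6**2*(-136) = 7 + 36*(-136) = 7 - 4896 = -4889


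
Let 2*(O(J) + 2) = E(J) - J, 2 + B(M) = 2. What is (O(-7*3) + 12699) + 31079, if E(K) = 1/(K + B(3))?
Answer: 919516/21 ≈ 43787.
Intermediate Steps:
B(M) = 0 (B(M) = -2 + 2 = 0)
E(K) = 1/K (E(K) = 1/(K + 0) = 1/K)
O(J) = -2 + 1/(2*J) - J/2 (O(J) = -2 + (1/J - J)/2 = -2 + (1/(2*J) - J/2) = -2 + 1/(2*J) - J/2)
(O(-7*3) + 12699) + 31079 = ((1 - (-7*3)*(4 - 7*3))/(2*((-7*3))) + 12699) + 31079 = ((½)*(1 - 1*(-21)*(4 - 21))/(-21) + 12699) + 31079 = ((½)*(-1/21)*(1 - 1*(-21)*(-17)) + 12699) + 31079 = ((½)*(-1/21)*(1 - 357) + 12699) + 31079 = ((½)*(-1/21)*(-356) + 12699) + 31079 = (178/21 + 12699) + 31079 = 266857/21 + 31079 = 919516/21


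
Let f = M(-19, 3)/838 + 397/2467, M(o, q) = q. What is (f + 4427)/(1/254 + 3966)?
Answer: 1162365065283/1041286001645 ≈ 1.1163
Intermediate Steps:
f = 340087/2067346 (f = 3/838 + 397/2467 = 340087/2067346 ≈ 0.16450)
(f + 4427)/(1/254 + 3966) = (340087/2067346 + 4427)/(1/254 + 3966) = 9152480829/(2067346*(1/254 + 3966)) = 9152480829/(2067346*(1007365/254)) = (9152480829/2067346)*(254/1007365) = 1162365065283/1041286001645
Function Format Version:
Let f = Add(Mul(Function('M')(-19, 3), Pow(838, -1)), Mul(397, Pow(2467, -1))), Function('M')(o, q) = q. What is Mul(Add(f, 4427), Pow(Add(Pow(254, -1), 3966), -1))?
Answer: Rational(1162365065283, 1041286001645) ≈ 1.1163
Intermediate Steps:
f = Rational(340087, 2067346) (f = Add(Mul(3, Pow(838, -1)), Mul(397, Pow(2467, -1))) = Add(Mul(3, Rational(1, 838)), Mul(397, Rational(1, 2467))) = Add(Rational(3, 838), Rational(397, 2467)) = Rational(340087, 2067346) ≈ 0.16450)
Mul(Add(f, 4427), Pow(Add(Pow(254, -1), 3966), -1)) = Mul(Add(Rational(340087, 2067346), 4427), Pow(Add(Pow(254, -1), 3966), -1)) = Mul(Rational(9152480829, 2067346), Pow(Add(Rational(1, 254), 3966), -1)) = Mul(Rational(9152480829, 2067346), Pow(Rational(1007365, 254), -1)) = Mul(Rational(9152480829, 2067346), Rational(254, 1007365)) = Rational(1162365065283, 1041286001645)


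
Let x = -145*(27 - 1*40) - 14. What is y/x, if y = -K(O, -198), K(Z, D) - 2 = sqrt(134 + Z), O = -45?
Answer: -2/1871 - sqrt(89)/1871 ≈ -0.0061112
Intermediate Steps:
K(Z, D) = 2 + sqrt(134 + Z)
y = -2 - sqrt(89) (y = -(2 + sqrt(134 - 45)) = -(2 + sqrt(89)) = -2 - sqrt(89) ≈ -11.434)
x = 1871 (x = -145*(27 - 40) - 14 = -145*(-13) - 14 = 1885 - 14 = 1871)
y/x = (-2 - sqrt(89))/1871 = (-2 - sqrt(89))*(1/1871) = -2/1871 - sqrt(89)/1871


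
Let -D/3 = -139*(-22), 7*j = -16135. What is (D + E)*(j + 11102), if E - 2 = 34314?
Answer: 221174174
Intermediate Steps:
E = 34316 (E = 2 + 34314 = 34316)
j = -2305 (j = (1/7)*(-16135) = -2305)
D = -9174 (D = -(-417)*(-22) = -3*3058 = -9174)
(D + E)*(j + 11102) = (-9174 + 34316)*(-2305 + 11102) = 25142*8797 = 221174174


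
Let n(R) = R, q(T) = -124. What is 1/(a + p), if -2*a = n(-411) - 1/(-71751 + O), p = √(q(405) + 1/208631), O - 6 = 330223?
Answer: 11457710124617905324/2361473107211517222159 - 267243505936*I*√5397334667333/2361473107211517222159 ≈ 0.0048519 - 0.00026291*I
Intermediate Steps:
O = 330229 (O = 6 + 330223 = 330229)
p = I*√5397334667333/208631 (p = √(-124 + 1/208631) = √(-25870243/208631) = I*√5397334667333/208631 ≈ 11.136*I)
a = 106234459/516956 (a = -(-411 - 1/(-71751 + 330229))/2 = -(-411 - 1/258478)/2 = -½*(-106234459/258478) = 106234459/516956 ≈ 205.50)
1/(a + p) = 1/(106234459/516956 + I*√5397334667333/208631)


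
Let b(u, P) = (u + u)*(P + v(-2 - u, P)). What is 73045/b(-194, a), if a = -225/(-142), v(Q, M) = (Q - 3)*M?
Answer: -1037239/1658700 ≈ -0.62533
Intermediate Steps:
v(Q, M) = M*(-3 + Q) (v(Q, M) = (-3 + Q)*M = M*(-3 + Q))
a = 225/142 (a = -225*(-1/142) = 225/142 ≈ 1.5845)
b(u, P) = 2*u*(P + P*(-5 - u)) (b(u, P) = (u + u)*(P + P*(-3 + (-2 - u))) = (2*u)*(P + P*(-5 - u)) = 2*u*(P + P*(-5 - u)))
73045/b(-194, a) = 73045/((-2*225/142*(-194)*(4 - 194))) = 73045/((-2*225/142*(-194)*(-190))) = 73045/(-8293500/71) = 73045*(-71/8293500) = -1037239/1658700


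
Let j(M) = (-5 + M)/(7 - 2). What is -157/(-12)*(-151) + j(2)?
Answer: -118571/60 ≈ -1976.2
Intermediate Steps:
j(M) = -1 + M/5 (j(M) = (-5 + M)/5 = (-5 + M)*(⅕) = -1 + M/5)
-157/(-12)*(-151) + j(2) = -157/(-12)*(-151) + (-1 + (⅕)*2) = -157*(-1/12)*(-151) + (-1 + ⅖) = (157/12)*(-151) - ⅗ = -23707/12 - ⅗ = -118571/60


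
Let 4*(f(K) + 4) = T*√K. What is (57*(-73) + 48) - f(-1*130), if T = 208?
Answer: -4109 - 52*I*√130 ≈ -4109.0 - 592.89*I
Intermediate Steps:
f(K) = -4 + 52*√K (f(K) = -4 + (208*√K)/4 = -4 + 52*√K)
(57*(-73) + 48) - f(-1*130) = (57*(-73) + 48) - (-4 + 52*√(-1*130)) = (-4161 + 48) - (-4 + 52*√(-130)) = -4113 - (-4 + 52*(I*√130)) = -4113 - (-4 + 52*I*√130) = -4113 + (4 - 52*I*√130) = -4109 - 52*I*√130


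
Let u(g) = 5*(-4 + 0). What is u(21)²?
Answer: 400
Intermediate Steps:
u(g) = -20 (u(g) = 5*(-4) = -20)
u(21)² = (-20)² = 400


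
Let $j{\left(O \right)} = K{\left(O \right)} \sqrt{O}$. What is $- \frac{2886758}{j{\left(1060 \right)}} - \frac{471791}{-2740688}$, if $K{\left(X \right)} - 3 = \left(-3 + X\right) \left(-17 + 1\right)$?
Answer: $\frac{471791}{2740688} + \frac{1443379 \sqrt{265}}{4480885} \approx 5.4159$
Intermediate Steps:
$K{\left(X \right)} = 51 - 16 X$ ($K{\left(X \right)} = 3 + \left(-3 + X\right) \left(-17 + 1\right) = 3 + \left(-3 + X\right) \left(-16\right) = 3 - \left(-48 + 16 X\right) = 51 - 16 X$)
$j{\left(O \right)} = \sqrt{O} \left(51 - 16 O\right)$ ($j{\left(O \right)} = \left(51 - 16 O\right) \sqrt{O} = \sqrt{O} \left(51 - 16 O\right)$)
$- \frac{2886758}{j{\left(1060 \right)}} - \frac{471791}{-2740688} = - \frac{2886758}{\sqrt{1060} \left(51 - 16960\right)} - \frac{471791}{-2740688} = - \frac{2886758}{2 \sqrt{265} \left(51 - 16960\right)} - - \frac{471791}{2740688} = - \frac{2886758}{2 \sqrt{265} \left(-16909\right)} + \frac{471791}{2740688} = - \frac{2886758}{\left(-33818\right) \sqrt{265}} + \frac{471791}{2740688} = - 2886758 \left(- \frac{\sqrt{265}}{8961770}\right) + \frac{471791}{2740688} = \frac{1443379 \sqrt{265}}{4480885} + \frac{471791}{2740688} = \frac{471791}{2740688} + \frac{1443379 \sqrt{265}}{4480885}$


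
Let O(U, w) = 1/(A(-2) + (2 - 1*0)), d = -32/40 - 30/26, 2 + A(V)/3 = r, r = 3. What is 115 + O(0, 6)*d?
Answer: 37248/325 ≈ 114.61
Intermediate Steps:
A(V) = 3 (A(V) = -6 + 3*3 = -6 + 9 = 3)
d = -127/65 (d = -32*1/40 - 30*1/26 = -⅘ - 15/13 = -127/65 ≈ -1.9538)
O(U, w) = ⅕ (O(U, w) = 1/(3 + (2 - 1*0)) = 1/(3 + (2 + 0)) = 1/(3 + 2) = 1/5 = ⅕)
115 + O(0, 6)*d = 115 + (⅕)*(-127/65) = 115 - 127/325 = 37248/325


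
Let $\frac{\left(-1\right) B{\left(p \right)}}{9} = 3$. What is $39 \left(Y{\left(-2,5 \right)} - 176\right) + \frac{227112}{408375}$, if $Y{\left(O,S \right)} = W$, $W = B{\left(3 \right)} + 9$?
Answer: $- \frac{1029846046}{136125} \approx -7565.4$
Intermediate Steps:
$B{\left(p \right)} = -27$ ($B{\left(p \right)} = \left(-9\right) 3 = -27$)
$W = -18$ ($W = -27 + 9 = -18$)
$Y{\left(O,S \right)} = -18$
$39 \left(Y{\left(-2,5 \right)} - 176\right) + \frac{227112}{408375} = 39 \left(-18 - 176\right) + \frac{227112}{408375} = 39 \left(-194\right) + 227112 \cdot \frac{1}{408375} = -7566 + \frac{75704}{136125} = - \frac{1029846046}{136125}$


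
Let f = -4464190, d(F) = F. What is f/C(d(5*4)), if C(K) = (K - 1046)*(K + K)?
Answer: 446419/4104 ≈ 108.78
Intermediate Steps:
C(K) = 2*K*(-1046 + K) (C(K) = (-1046 + K)*(2*K) = 2*K*(-1046 + K))
f/C(d(5*4)) = -4464190*1/(40*(-1046 + 5*4)) = -4464190*1/(40*(-1046 + 20)) = -4464190/(2*20*(-1026)) = -4464190/(-41040) = -4464190*(-1/41040) = 446419/4104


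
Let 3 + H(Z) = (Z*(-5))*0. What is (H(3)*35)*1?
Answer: -105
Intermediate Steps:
H(Z) = -3 (H(Z) = -3 + (Z*(-5))*0 = -3 - 5*Z*0 = -3 + 0 = -3)
(H(3)*35)*1 = -3*35*1 = -105*1 = -105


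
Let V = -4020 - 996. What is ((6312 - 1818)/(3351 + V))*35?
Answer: -10486/111 ≈ -94.469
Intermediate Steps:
V = -5016
((6312 - 1818)/(3351 + V))*35 = ((6312 - 1818)/(3351 - 5016))*35 = (4494/(-1665))*35 = (4494*(-1/1665))*35 = -1498/555*35 = -10486/111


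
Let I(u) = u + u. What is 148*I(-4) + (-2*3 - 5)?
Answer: -1195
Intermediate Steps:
I(u) = 2*u
148*I(-4) + (-2*3 - 5) = 148*(2*(-4)) + (-2*3 - 5) = 148*(-8) + (-6 - 5) = -1184 - 11 = -1195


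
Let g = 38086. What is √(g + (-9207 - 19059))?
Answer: 2*√2455 ≈ 99.096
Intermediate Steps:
√(g + (-9207 - 19059)) = √(38086 + (-9207 - 19059)) = √(38086 - 28266) = √9820 = 2*√2455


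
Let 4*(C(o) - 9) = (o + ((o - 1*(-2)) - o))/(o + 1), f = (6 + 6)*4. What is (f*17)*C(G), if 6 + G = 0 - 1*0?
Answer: 37536/5 ≈ 7507.2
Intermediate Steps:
G = -6 (G = -6 + (0 - 1*0) = -6 + (0 + 0) = -6 + 0 = -6)
f = 48 (f = 12*4 = 48)
C(o) = 9 + (2 + o)/(4*(1 + o)) (C(o) = 9 + ((o + ((o - 1*(-2)) - o))/(o + 1))/4 = 9 + ((o + ((o + 2) - o))/(1 + o))/4 = 9 + ((o + ((2 + o) - o))/(1 + o))/4 = 9 + ((o + 2)/(1 + o))/4 = 9 + ((2 + o)/(1 + o))/4 = 9 + (2 + o)/(4*(1 + o)))
(f*17)*C(G) = (48*17)*((38 + 37*(-6))/(4*(1 - 6))) = 816*((¼)*(38 - 222)/(-5)) = 816*((¼)*(-⅕)*(-184)) = 816*(46/5) = 37536/5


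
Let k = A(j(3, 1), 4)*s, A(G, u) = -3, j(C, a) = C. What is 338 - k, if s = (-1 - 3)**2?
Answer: 386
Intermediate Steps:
s = 16 (s = (-4)**2 = 16)
k = -48 (k = -3*16 = -48)
338 - k = 338 - 1*(-48) = 338 + 48 = 386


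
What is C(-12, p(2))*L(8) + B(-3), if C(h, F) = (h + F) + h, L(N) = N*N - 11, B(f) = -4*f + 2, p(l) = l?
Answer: -1152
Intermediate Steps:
B(f) = 2 - 4*f
L(N) = -11 + N**2 (L(N) = N**2 - 11 = -11 + N**2)
C(h, F) = F + 2*h (C(h, F) = (F + h) + h = F + 2*h)
C(-12, p(2))*L(8) + B(-3) = (2 + 2*(-12))*(-11 + 8**2) + (2 - 4*(-3)) = (2 - 24)*(-11 + 64) + (2 + 12) = -22*53 + 14 = -1166 + 14 = -1152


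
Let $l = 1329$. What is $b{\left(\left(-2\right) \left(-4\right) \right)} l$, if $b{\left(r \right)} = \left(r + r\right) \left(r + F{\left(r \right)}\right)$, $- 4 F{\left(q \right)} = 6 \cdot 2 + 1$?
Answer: $101004$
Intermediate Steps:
$F{\left(q \right)} = - \frac{13}{4}$ ($F{\left(q \right)} = - \frac{6 \cdot 2 + 1}{4} = - \frac{12 + 1}{4} = \left(- \frac{1}{4}\right) 13 = - \frac{13}{4}$)
$b{\left(r \right)} = 2 r \left(- \frac{13}{4} + r\right)$ ($b{\left(r \right)} = \left(r + r\right) \left(r - \frac{13}{4}\right) = 2 r \left(- \frac{13}{4} + r\right)$)
$b{\left(\left(-2\right) \left(-4\right) \right)} l = \frac{\left(-2\right) \left(-4\right) \left(-13 + 4 \left(\left(-2\right) \left(-4\right)\right)\right)}{2} \cdot 1329 = \frac{1}{2} \cdot 8 \left(-13 + 4 \cdot 8\right) 1329 = \frac{1}{2} \cdot 8 \left(-13 + 32\right) 1329 = \frac{1}{2} \cdot 8 \cdot 19 \cdot 1329 = 76 \cdot 1329 = 101004$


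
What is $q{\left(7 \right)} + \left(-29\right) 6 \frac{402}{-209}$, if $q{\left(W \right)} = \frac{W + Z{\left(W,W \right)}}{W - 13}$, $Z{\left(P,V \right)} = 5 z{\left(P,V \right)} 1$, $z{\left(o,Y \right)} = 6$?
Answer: $\frac{411955}{1254} \approx 328.51$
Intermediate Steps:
$Z{\left(P,V \right)} = 30$ ($Z{\left(P,V \right)} = 5 \cdot 6 \cdot 1 = 30 \cdot 1 = 30$)
$q{\left(W \right)} = \frac{30 + W}{-13 + W}$ ($q{\left(W \right)} = \frac{W + 30}{W - 13} = \frac{30 + W}{-13 + W}$)
$q{\left(7 \right)} + \left(-29\right) 6 \frac{402}{-209} = \frac{30 + 7}{-13 + 7} + \left(-29\right) 6 \frac{402}{-209} = \frac{1}{-6} \cdot 37 - 174 \cdot 402 \left(- \frac{1}{209}\right) = \left(- \frac{1}{6}\right) 37 - - \frac{69948}{209} = - \frac{37}{6} + \frac{69948}{209} = \frac{411955}{1254}$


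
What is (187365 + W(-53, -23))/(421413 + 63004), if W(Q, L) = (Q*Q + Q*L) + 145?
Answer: 191538/484417 ≈ 0.39540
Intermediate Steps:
W(Q, L) = 145 + Q**2 + L*Q (W(Q, L) = (Q**2 + L*Q) + 145 = 145 + Q**2 + L*Q)
(187365 + W(-53, -23))/(421413 + 63004) = (187365 + (145 + (-53)**2 - 23*(-53)))/(421413 + 63004) = (187365 + (145 + 2809 + 1219))/484417 = (187365 + 4173)*(1/484417) = 191538*(1/484417) = 191538/484417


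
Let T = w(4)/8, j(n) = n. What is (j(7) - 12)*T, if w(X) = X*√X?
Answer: -5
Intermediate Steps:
w(X) = X^(3/2)
T = 1 (T = 4^(3/2)/8 = 8*(⅛) = 1)
(j(7) - 12)*T = (7 - 12)*1 = -5*1 = -5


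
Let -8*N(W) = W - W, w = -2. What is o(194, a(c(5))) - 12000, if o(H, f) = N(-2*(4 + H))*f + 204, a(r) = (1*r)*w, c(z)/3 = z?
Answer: -11796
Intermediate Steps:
N(W) = 0 (N(W) = -(W - W)/8 = -⅛*0 = 0)
c(z) = 3*z
a(r) = -2*r (a(r) = (1*r)*(-2) = r*(-2) = -2*r)
o(H, f) = 204 (o(H, f) = 0*f + 204 = 0 + 204 = 204)
o(194, a(c(5))) - 12000 = 204 - 12000 = -11796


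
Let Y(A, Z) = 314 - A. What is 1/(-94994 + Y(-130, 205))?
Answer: -1/94550 ≈ -1.0576e-5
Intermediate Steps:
1/(-94994 + Y(-130, 205)) = 1/(-94994 + (314 - 1*(-130))) = 1/(-94994 + (314 + 130)) = 1/(-94994 + 444) = 1/(-94550) = -1/94550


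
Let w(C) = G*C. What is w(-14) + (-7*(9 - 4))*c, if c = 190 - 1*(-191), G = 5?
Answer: -13405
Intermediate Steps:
c = 381 (c = 190 + 191 = 381)
w(C) = 5*C
w(-14) + (-7*(9 - 4))*c = 5*(-14) - 7*(9 - 4)*381 = -70 - 7*5*381 = -70 - 35*381 = -70 - 13335 = -13405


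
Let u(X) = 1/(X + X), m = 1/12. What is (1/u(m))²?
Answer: 1/36 ≈ 0.027778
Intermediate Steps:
m = 1/12 ≈ 0.083333
u(X) = 1/(2*X)
(1/u(m))² = (1/(1/(2*(1/12))))² = (1/((½)*12))² = (1/6)² = (⅙)² = 1/36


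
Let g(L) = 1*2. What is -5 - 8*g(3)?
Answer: -21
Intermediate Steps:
g(L) = 2
-5 - 8*g(3) = -5 - 8*2 = -5 - 16 = -21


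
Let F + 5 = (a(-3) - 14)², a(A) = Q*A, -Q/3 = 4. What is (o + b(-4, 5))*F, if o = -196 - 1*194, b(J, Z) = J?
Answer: -188726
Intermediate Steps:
Q = -12 (Q = -3*4 = -12)
a(A) = -12*A
o = -390 (o = -196 - 194 = -390)
F = 479 (F = -5 + (-12*(-3) - 14)² = -5 + (36 - 14)² = -5 + 22² = -5 + 484 = 479)
(o + b(-4, 5))*F = (-390 - 4)*479 = -394*479 = -188726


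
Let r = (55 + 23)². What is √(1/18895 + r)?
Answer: √2172115934995/18895 ≈ 78.000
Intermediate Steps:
r = 6084 (r = 78² = 6084)
√(1/18895 + r) = √(1/18895 + 6084) = √(114957181/18895) = √2172115934995/18895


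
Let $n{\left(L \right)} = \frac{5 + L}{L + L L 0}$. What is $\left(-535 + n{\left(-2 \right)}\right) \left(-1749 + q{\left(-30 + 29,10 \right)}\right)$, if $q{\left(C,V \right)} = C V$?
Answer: $\frac{1887407}{2} \approx 9.437 \cdot 10^{5}$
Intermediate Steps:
$n{\left(L \right)} = \frac{5 + L}{L}$ ($n{\left(L \right)} = \frac{5 + L}{L + L^{2} \cdot 0} = \frac{5 + L}{L + 0} = \frac{5 + L}{L}$)
$\left(-535 + n{\left(-2 \right)}\right) \left(-1749 + q{\left(-30 + 29,10 \right)}\right) = \left(-535 + \frac{5 - 2}{-2}\right) \left(-1749 + \left(-30 + 29\right) 10\right) = \left(-535 - \frac{3}{2}\right) \left(-1749 - 10\right) = \left(- \frac{1073}{2}\right) \left(-1759\right) = \frac{1887407}{2}$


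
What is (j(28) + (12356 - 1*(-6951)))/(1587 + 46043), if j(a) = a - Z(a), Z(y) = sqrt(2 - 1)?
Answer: 9667/23815 ≈ 0.40592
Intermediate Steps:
Z(y) = 1 (Z(y) = sqrt(1) = 1)
j(a) = -1 + a (j(a) = a - 1*1 = a - 1 = -1 + a)
(j(28) + (12356 - 1*(-6951)))/(1587 + 46043) = ((-1 + 28) + (12356 - 1*(-6951)))/(1587 + 46043) = (27 + (12356 + 6951))/47630 = (27 + 19307)*(1/47630) = 19334*(1/47630) = 9667/23815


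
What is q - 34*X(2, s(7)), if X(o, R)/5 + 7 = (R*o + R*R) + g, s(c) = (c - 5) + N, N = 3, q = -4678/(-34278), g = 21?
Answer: -142765531/17139 ≈ -8329.9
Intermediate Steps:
q = 2339/17139 (q = -4678*(-1/34278) = 2339/17139 ≈ 0.13647)
s(c) = -2 + c (s(c) = (c - 5) + 3 = (-5 + c) + 3 = -2 + c)
X(o, R) = 70 + 5*R² + 5*R*o (X(o, R) = -35 + 5*((R*o + R*R) + 21) = -35 + 5*((R*o + R²) + 21) = -35 + 5*((R² + R*o) + 21) = -35 + 5*(21 + R² + R*o) = -35 + (105 + 5*R² + 5*R*o) = 70 + 5*R² + 5*R*o)
q - 34*X(2, s(7)) = 2339/17139 - 34*(70 + 5*(-2 + 7)² + 5*(-2 + 7)*2) = 2339/17139 - 34*(70 + 5*5² + 5*5*2) = 2339/17139 - 34*(70 + 5*25 + 50) = 2339/17139 - 34*(70 + 125 + 50) = 2339/17139 - 34*245 = 2339/17139 - 1*8330 = 2339/17139 - 8330 = -142765531/17139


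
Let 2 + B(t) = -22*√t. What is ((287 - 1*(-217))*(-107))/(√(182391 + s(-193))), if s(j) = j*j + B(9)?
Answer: -26964*√54893/54893 ≈ -115.09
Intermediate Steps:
B(t) = -2 - 22*√t
s(j) = -68 + j² (s(j) = j*j + (-2 - 22*√9) = j² + (-2 - 22*3) = j² + (-2 - 66) = j² - 68 = -68 + j²)
((287 - 1*(-217))*(-107))/(√(182391 + s(-193))) = ((287 - 1*(-217))*(-107))/(√(182391 + (-68 + (-193)²))) = ((287 + 217)*(-107))/(√(182391 + (-68 + 37249))) = (504*(-107))/(√(182391 + 37181)) = -53928*√54893/109786 = -26964*√54893/54893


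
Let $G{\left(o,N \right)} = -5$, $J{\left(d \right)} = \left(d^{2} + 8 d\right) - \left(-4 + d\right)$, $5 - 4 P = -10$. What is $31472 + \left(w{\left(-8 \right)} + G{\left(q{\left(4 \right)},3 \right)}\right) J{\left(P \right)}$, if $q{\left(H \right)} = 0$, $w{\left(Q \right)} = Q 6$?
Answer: $\frac{465975}{16} \approx 29123.0$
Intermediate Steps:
$P = \frac{15}{4}$ ($P = \frac{5}{4} - - \frac{5}{2} = \frac{5}{4} + \frac{5}{2} = \frac{15}{4} \approx 3.75$)
$w{\left(Q \right)} = 6 Q$
$J{\left(d \right)} = 4 + d^{2} + 7 d$
$31472 + \left(w{\left(-8 \right)} + G{\left(q{\left(4 \right)},3 \right)}\right) J{\left(P \right)} = 31472 + \left(6 \left(-8\right) - 5\right) \left(4 + \left(\frac{15}{4}\right)^{2} + 7 \cdot \frac{15}{4}\right) = 31472 + \left(-48 - 5\right) \left(4 + \frac{225}{16} + \frac{105}{4}\right) = 31472 - \frac{37577}{16} = \frac{465975}{16}$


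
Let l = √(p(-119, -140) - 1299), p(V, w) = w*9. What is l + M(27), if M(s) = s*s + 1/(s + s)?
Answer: 39367/54 + I*√2559 ≈ 729.02 + 50.587*I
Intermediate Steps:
M(s) = s² + 1/(2*s)
p(V, w) = 9*w
l = I*√2559 (l = √(9*(-140) - 1299) = √(-1260 - 1299) = √(-2559) = I*√2559 ≈ 50.587*I)
l + M(27) = I*√2559 + (½ + 27³)/27 = I*√2559 + (½ + 19683)/27 = I*√2559 + (1/27)*(39367/2) = I*√2559 + 39367/54 = 39367/54 + I*√2559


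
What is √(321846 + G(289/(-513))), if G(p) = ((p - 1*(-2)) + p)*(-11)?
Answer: 7*√192057510/171 ≈ 567.31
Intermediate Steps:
G(p) = -22 - 22*p (G(p) = ((p + 2) + p)*(-11) = ((2 + p) + p)*(-11) = (2 + 2*p)*(-11) = -22 - 22*p)
√(321846 + G(289/(-513))) = √(321846 + (-22 - 6358/(-513))) = √(321846 + (-22 - 6358*(-1)/513)) = √(321846 + (-22 - 22*(-289/513))) = √(321846 + (-22 + 6358/513)) = √(321846 - 4928/513) = √(165102070/513) = 7*√192057510/171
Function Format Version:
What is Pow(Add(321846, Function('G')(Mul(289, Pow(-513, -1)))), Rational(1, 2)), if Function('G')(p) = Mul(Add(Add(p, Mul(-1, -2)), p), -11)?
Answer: Mul(Rational(7, 171), Pow(192057510, Rational(1, 2))) ≈ 567.31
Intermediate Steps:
Function('G')(p) = Add(-22, Mul(-22, p)) (Function('G')(p) = Mul(Add(Add(p, 2), p), -11) = Mul(Add(Add(2, p), p), -11) = Mul(Add(2, Mul(2, p)), -11) = Add(-22, Mul(-22, p)))
Pow(Add(321846, Function('G')(Mul(289, Pow(-513, -1)))), Rational(1, 2)) = Pow(Add(321846, Add(-22, Mul(-22, Mul(289, Pow(-513, -1))))), Rational(1, 2)) = Pow(Add(321846, Add(-22, Mul(-22, Mul(289, Rational(-1, 513))))), Rational(1, 2)) = Pow(Add(321846, Add(-22, Mul(-22, Rational(-289, 513)))), Rational(1, 2)) = Pow(Add(321846, Add(-22, Rational(6358, 513))), Rational(1, 2)) = Pow(Add(321846, Rational(-4928, 513)), Rational(1, 2)) = Pow(Rational(165102070, 513), Rational(1, 2)) = Mul(Rational(7, 171), Pow(192057510, Rational(1, 2)))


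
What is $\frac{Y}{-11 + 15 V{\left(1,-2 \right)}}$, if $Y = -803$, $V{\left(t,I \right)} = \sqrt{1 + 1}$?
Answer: $- \frac{8833}{329} - \frac{12045 \sqrt{2}}{329} \approx -78.624$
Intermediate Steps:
$V{\left(t,I \right)} = \sqrt{2}$
$\frac{Y}{-11 + 15 V{\left(1,-2 \right)}} = - \frac{803}{-11 + 15 \sqrt{2}}$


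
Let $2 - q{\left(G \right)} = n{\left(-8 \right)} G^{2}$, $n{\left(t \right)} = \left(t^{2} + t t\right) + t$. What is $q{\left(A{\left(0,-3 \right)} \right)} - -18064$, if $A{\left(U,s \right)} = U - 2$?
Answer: $17586$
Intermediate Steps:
$n{\left(t \right)} = t + 2 t^{2}$ ($n{\left(t \right)} = \left(t^{2} + t^{2}\right) + t = 2 t^{2} + t = t + 2 t^{2}$)
$A{\left(U,s \right)} = -2 + U$ ($A{\left(U,s \right)} = U - 2 = -2 + U$)
$q{\left(G \right)} = 2 - 120 G^{2}$ ($q{\left(G \right)} = 2 - - 8 \left(1 + 2 \left(-8\right)\right) G^{2} = 2 - - 8 \left(1 - 16\right) G^{2} = 2 - \left(-8\right) \left(-15\right) G^{2} = 2 - 120 G^{2}$)
$q{\left(A{\left(0,-3 \right)} \right)} - -18064 = \left(2 - 120 \left(-2 + 0\right)^{2}\right) - -18064 = \left(2 - 120 \left(-2\right)^{2}\right) + 18064 = \left(2 - 480\right) + 18064 = -478 + 18064 = 17586$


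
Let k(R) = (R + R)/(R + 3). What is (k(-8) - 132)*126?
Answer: -81144/5 ≈ -16229.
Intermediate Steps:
k(R) = 2*R/(3 + R) (k(R) = (2*R)/(3 + R) = 2*R/(3 + R))
(k(-8) - 132)*126 = (2*(-8)/(3 - 8) - 132)*126 = (2*(-8)/(-5) - 132)*126 = (2*(-8)*(-⅕) - 132)*126 = (16/5 - 132)*126 = -644/5*126 = -81144/5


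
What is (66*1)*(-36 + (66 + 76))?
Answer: 6996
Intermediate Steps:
(66*1)*(-36 + (66 + 76)) = 66*(-36 + 142) = 66*106 = 6996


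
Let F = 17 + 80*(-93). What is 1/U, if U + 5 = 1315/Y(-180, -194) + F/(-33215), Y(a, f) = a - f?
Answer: 730/65081 ≈ 0.011217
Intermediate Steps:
F = -7423 (F = 17 - 7440 = -7423)
U = 65081/730 (U = -5 + (1315/(-180 - 1*(-194)) - 7423/(-33215)) = -5 + (1315/(-180 + 194) - 7423*(-1/33215)) = -5 + (1315/14 + 571/2555) = -5 + 68731/730 = 65081/730 ≈ 89.152)
1/U = 1/(65081/730) = 730/65081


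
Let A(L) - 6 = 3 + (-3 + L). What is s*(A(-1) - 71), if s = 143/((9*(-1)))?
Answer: 3146/3 ≈ 1048.7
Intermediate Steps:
A(L) = 6 + L (A(L) = 6 + (3 + (-3 + L)) = 6 + L)
s = -143/9 (s = 143/(-9) = 143*(-⅑) = -143/9 ≈ -15.889)
s*(A(-1) - 71) = -143*((6 - 1) - 71)/9 = -143*(5 - 71)/9 = -143/9*(-66) = 3146/3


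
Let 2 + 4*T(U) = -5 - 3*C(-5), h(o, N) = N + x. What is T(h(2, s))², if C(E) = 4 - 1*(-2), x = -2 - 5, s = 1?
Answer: 625/16 ≈ 39.063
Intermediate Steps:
x = -7
h(o, N) = -7 + N (h(o, N) = N - 7 = -7 + N)
C(E) = 6 (C(E) = 4 + 2 = 6)
T(U) = -25/4 (T(U) = -½ + (-5 - 3*6)/4 = -½ + (-5 - 18)/4 = -½ + (¼)*(-23) = -½ - 23/4 = -25/4)
T(h(2, s))² = (-25/4)² = 625/16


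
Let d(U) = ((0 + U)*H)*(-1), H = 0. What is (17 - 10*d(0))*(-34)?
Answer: -578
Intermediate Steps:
d(U) = 0 (d(U) = ((0 + U)*0)*(-1) = (U*0)*(-1) = 0*(-1) = 0)
(17 - 10*d(0))*(-34) = (17 - 10*0)*(-34) = (17 + 0)*(-34) = 17*(-34) = -578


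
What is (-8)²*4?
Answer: 256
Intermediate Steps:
(-8)²*4 = 64*4 = 256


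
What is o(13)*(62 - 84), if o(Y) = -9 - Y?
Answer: 484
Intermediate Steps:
o(13)*(62 - 84) = (-9 - 1*13)*(62 - 84) = (-9 - 13)*(-22) = -22*(-22) = 484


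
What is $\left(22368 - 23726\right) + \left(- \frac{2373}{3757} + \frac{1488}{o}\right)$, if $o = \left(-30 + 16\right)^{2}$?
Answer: $- \frac{248716967}{184093} \approx -1351.0$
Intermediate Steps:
$o = 196$ ($o = \left(-14\right)^{2} = 196$)
$\left(22368 - 23726\right) + \left(- \frac{2373}{3757} + \frac{1488}{o}\right) = \left(22368 - 23726\right) + \left(- \frac{2373}{3757} + \frac{1488}{196}\right) = -1358 + \left(\left(-2373\right) \frac{1}{3757} + 1488 \cdot \frac{1}{196}\right) = -1358 + \left(- \frac{2373}{3757} + \frac{372}{49}\right) = -1358 + \frac{1281327}{184093} = - \frac{248716967}{184093}$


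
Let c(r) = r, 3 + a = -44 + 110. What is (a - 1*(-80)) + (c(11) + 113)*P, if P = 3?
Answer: 515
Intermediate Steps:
a = 63 (a = -3 + (-44 + 110) = -3 + 66 = 63)
(a - 1*(-80)) + (c(11) + 113)*P = (63 - 1*(-80)) + (11 + 113)*3 = (63 + 80) + 124*3 = 143 + 372 = 515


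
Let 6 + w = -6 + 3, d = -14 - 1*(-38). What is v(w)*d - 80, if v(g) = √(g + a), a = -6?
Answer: -80 + 24*I*√15 ≈ -80.0 + 92.952*I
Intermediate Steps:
d = 24 (d = -14 + 38 = 24)
w = -9 (w = -6 + (-6 + 3) = -6 - 3 = -9)
v(g) = √(-6 + g) (v(g) = √(g - 6) = √(-6 + g))
v(w)*d - 80 = √(-6 - 9)*24 - 80 = √(-15)*24 - 80 = (I*√15)*24 - 80 = 24*I*√15 - 80 = -80 + 24*I*√15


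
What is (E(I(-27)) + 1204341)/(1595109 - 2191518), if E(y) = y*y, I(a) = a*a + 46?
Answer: -1804966/596409 ≈ -3.0264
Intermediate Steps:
I(a) = 46 + a**2 (I(a) = a**2 + 46 = 46 + a**2)
E(y) = y**2
(E(I(-27)) + 1204341)/(1595109 - 2191518) = ((46 + (-27)**2)**2 + 1204341)/(1595109 - 2191518) = ((46 + 729)**2 + 1204341)/(-596409) = (775**2 + 1204341)*(-1/596409) = (600625 + 1204341)*(-1/596409) = 1804966*(-1/596409) = -1804966/596409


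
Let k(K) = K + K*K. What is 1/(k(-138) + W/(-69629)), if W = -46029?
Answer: 69629/1316451903 ≈ 5.2891e-5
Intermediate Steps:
k(K) = K + K**2
1/(k(-138) + W/(-69629)) = 1/(-138*(1 - 138) - 46029/(-69629)) = 1/(-138*(-137) - 46029*(-1/69629)) = 1/(18906 + 46029/69629) = 1/(1316451903/69629) = 69629/1316451903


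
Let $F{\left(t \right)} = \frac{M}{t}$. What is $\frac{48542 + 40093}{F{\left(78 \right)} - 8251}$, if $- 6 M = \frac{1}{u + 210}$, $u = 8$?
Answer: $- \frac{1808579448}{168360005} \approx -10.742$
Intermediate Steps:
$M = - \frac{1}{1308}$ ($M = - \frac{1}{6 \left(8 + 210\right)} = - \frac{1}{6 \cdot 218} = \left(- \frac{1}{6}\right) \frac{1}{218} = - \frac{1}{1308} \approx -0.00076453$)
$F{\left(t \right)} = - \frac{1}{1308 t}$
$\frac{48542 + 40093}{F{\left(78 \right)} - 8251} = \frac{48542 + 40093}{- \frac{1}{1308 \cdot 78} - 8251} = \frac{88635}{\left(- \frac{1}{1308}\right) \frac{1}{78} - 8251} = \frac{88635}{- \frac{1}{102024} - 8251} = \frac{88635}{- \frac{841800025}{102024}} = 88635 \left(- \frac{102024}{841800025}\right) = - \frac{1808579448}{168360005}$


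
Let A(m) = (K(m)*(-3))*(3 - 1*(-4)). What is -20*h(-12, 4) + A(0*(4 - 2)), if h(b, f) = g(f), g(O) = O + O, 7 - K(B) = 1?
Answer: -286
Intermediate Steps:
K(B) = 6 (K(B) = 7 - 1*1 = 7 - 1 = 6)
g(O) = 2*O
h(b, f) = 2*f
A(m) = -126 (A(m) = (6*(-3))*(3 - 1*(-4)) = -18*(3 + 4) = -18*7 = -126)
-20*h(-12, 4) + A(0*(4 - 2)) = -40*4 - 126 = -20*8 - 126 = -160 - 126 = -286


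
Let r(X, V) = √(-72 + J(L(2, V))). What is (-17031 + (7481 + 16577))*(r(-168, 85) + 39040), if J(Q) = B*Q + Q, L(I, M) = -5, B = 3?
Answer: 274334080 + 14054*I*√23 ≈ 2.7433e+8 + 67401.0*I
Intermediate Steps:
J(Q) = 4*Q (J(Q) = 3*Q + Q = 4*Q)
r(X, V) = 2*I*√23 (r(X, V) = √(-72 + 4*(-5)) = √(-72 - 20) = √(-92) = 2*I*√23)
(-17031 + (7481 + 16577))*(r(-168, 85) + 39040) = (-17031 + (7481 + 16577))*(2*I*√23 + 39040) = (-17031 + 24058)*(39040 + 2*I*√23) = 7027*(39040 + 2*I*√23) = 274334080 + 14054*I*√23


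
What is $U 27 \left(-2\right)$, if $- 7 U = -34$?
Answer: $- \frac{1836}{7} \approx -262.29$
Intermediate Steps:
$U = \frac{34}{7}$ ($U = \left(- \frac{1}{7}\right) \left(-34\right) = \frac{34}{7} \approx 4.8571$)
$U 27 \left(-2\right) = \frac{34}{7} \cdot 27 \left(-2\right) = \frac{918}{7} \left(-2\right) = - \frac{1836}{7}$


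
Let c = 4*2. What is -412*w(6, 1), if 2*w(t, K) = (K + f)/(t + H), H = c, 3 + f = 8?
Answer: -618/7 ≈ -88.286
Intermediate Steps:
f = 5 (f = -3 + 8 = 5)
c = 8
H = 8
w(t, K) = (5 + K)/(2*(8 + t)) (w(t, K) = ((K + 5)/(t + 8))/2 = ((5 + K)/(8 + t))/2 = (5 + K)/(2*(8 + t)))
-412*w(6, 1) = -206*(5 + 1)/(8 + 6) = -206*6/14 = -412*3/14 = -618/7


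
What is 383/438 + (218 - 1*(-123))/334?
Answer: 69320/36573 ≈ 1.8954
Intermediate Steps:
383/438 + (218 - 1*(-123))/334 = 383*(1/438) + (218 + 123)*(1/334) = 383/438 + 341*(1/334) = 383/438 + 341/334 = 69320/36573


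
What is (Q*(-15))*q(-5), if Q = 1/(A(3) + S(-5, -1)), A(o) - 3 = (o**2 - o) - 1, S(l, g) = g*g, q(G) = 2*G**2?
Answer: -250/3 ≈ -83.333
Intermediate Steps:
S(l, g) = g**2
A(o) = 2 + o**2 - o (A(o) = 3 + ((o**2 - o) - 1) = 3 + (-1 + o**2 - o) = 2 + o**2 - o)
Q = 1/9 (Q = 1/((2 + 3**2 - 1*3) + (-1)**2) = 1/((2 + 9 - 3) + 1) = 1/(8 + 1) = 1/9 ≈ 0.11111)
(Q*(-15))*q(-5) = ((1/9)*(-15))*(2*(-5)**2) = -10*25/3 = -5/3*50 = -250/3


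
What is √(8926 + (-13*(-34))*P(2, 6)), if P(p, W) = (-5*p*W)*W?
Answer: I*√150194 ≈ 387.55*I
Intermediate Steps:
P(p, W) = -5*p*W² (P(p, W) = (-5*W*p)*W = -5*p*W²)
√(8926 + (-13*(-34))*P(2, 6)) = √(8926 + (-13*(-34))*(-5*2*6²)) = √(8926 + 442*(-5*2*36)) = √(8926 + 442*(-360)) = √(8926 - 159120) = √(-150194) = I*√150194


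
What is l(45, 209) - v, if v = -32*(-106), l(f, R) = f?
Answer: -3347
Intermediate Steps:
v = 3392
l(45, 209) - v = 45 - 1*3392 = 45 - 3392 = -3347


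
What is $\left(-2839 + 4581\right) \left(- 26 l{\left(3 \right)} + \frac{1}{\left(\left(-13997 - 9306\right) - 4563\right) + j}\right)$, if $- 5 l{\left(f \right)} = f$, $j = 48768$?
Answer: $\frac{1420044431}{52255} \approx 27175.0$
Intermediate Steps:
$l{\left(f \right)} = - \frac{f}{5}$
$\left(-2839 + 4581\right) \left(- 26 l{\left(3 \right)} + \frac{1}{\left(\left(-13997 - 9306\right) - 4563\right) + j}\right) = \left(-2839 + 4581\right) \left(- 26 \left(\left(- \frac{1}{5}\right) 3\right) + \frac{1}{\left(\left(-13997 - 9306\right) - 4563\right) + 48768}\right) = 1742 \left(\left(-26\right) \left(- \frac{3}{5}\right) + \frac{1}{\left(-23303 - 4563\right) + 48768}\right) = 1742 \left(\frac{78}{5} + \frac{1}{-27866 + 48768}\right) = 1742 \left(\frac{78}{5} + \frac{1}{20902}\right) = 1742 \cdot \frac{1630361}{104510} = \frac{1420044431}{52255}$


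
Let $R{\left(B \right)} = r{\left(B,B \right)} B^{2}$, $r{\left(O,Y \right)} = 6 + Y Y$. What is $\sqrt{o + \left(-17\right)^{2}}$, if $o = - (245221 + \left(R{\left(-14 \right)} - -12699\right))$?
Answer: $i \sqrt{297223} \approx 545.18 i$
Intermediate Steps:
$r{\left(O,Y \right)} = 6 + Y^{2}$
$R{\left(B \right)} = B^{2} \left(6 + B^{2}\right)$ ($R{\left(B \right)} = \left(6 + B^{2}\right) B^{2} = B^{2} \left(6 + B^{2}\right)$)
$o = -297512$ ($o = - (245221 - \left(-12699 - \left(-14\right)^{2} \left(6 + \left(-14\right)^{2}\right)\right)) = - (245221 + \left(196 \left(6 + 196\right) + 12699\right)) = - (245221 + \left(196 \cdot 202 + 12699\right)) = - (245221 + \left(39592 + 12699\right)) = - (245221 + 52291) = \left(-1\right) 297512 = -297512$)
$\sqrt{o + \left(-17\right)^{2}} = \sqrt{-297512 + \left(-17\right)^{2}} = \sqrt{-297512 + 289} = \sqrt{-297223} = i \sqrt{297223}$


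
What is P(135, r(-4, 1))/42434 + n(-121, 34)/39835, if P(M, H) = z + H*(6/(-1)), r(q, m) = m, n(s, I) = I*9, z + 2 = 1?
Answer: 1815137/241479770 ≈ 0.0075167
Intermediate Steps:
z = -1 (z = -2 + 1 = -1)
n(s, I) = 9*I
P(M, H) = -1 - 6*H (P(M, H) = -1 + H*(6/(-1)) = -1 + H*(6*(-1)) = -1 + H*(-6) = -1 - 6*H)
P(135, r(-4, 1))/42434 + n(-121, 34)/39835 = (-1 - 6*1)/42434 + (9*34)/39835 = (-1 - 6)*(1/42434) + 306*(1/39835) = -7*1/42434 + 306/39835 = -1/6062 + 306/39835 = 1815137/241479770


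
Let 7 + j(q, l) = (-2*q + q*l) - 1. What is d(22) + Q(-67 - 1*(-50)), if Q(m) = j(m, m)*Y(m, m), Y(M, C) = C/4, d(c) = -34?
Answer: -5491/4 ≈ -1372.8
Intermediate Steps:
Y(M, C) = C/4 (Y(M, C) = C*(1/4) = C/4)
j(q, l) = -8 - 2*q + l*q (j(q, l) = -7 + ((-2*q + q*l) - 1) = -7 + ((-2*q + l*q) - 1) = -7 + (-1 - 2*q + l*q) = -8 - 2*q + l*q)
Q(m) = m*(-8 + m**2 - 2*m)/4 (Q(m) = (-8 - 2*m + m*m)*(m/4) = (-8 - 2*m + m**2)*(m/4) = (-8 + m**2 - 2*m)*(m/4) = m*(-8 + m**2 - 2*m)/4)
d(22) + Q(-67 - 1*(-50)) = -34 + (-67 - 1*(-50))*(-8 + (-67 - 1*(-50))**2 - 2*(-67 - 1*(-50)))/4 = -34 + (-67 + 50)*(-8 + (-67 + 50)**2 - 2*(-67 + 50))/4 = -34 + (1/4)*(-17)*(-8 + (-17)**2 - 2*(-17)) = -34 + (1/4)*(-17)*(-8 + 289 + 34) = -34 + (1/4)*(-17)*315 = -34 - 5355/4 = -5491/4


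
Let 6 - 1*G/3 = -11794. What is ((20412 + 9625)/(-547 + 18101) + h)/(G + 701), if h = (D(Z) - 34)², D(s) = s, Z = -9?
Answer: 32487383/633716954 ≈ 0.051265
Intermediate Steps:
G = 35400 (G = 18 - 3*(-11794) = 18 + 35382 = 35400)
h = 1849 (h = (-9 - 34)² = (-43)² = 1849)
((20412 + 9625)/(-547 + 18101) + h)/(G + 701) = ((20412 + 9625)/(-547 + 18101) + 1849)/(35400 + 701) = (30037/17554 + 1849)/36101 = (30037*(1/17554) + 1849)*(1/36101) = (30037/17554 + 1849)*(1/36101) = (32487383/17554)*(1/36101) = 32487383/633716954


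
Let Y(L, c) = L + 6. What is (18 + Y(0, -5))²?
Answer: 576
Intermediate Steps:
Y(L, c) = 6 + L
(18 + Y(0, -5))² = (18 + (6 + 0))² = (18 + 6)² = 24² = 576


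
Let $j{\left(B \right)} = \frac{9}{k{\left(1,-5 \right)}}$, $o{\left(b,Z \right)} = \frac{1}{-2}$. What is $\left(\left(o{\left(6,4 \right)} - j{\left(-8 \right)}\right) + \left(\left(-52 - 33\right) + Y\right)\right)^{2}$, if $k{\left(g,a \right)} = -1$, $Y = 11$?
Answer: $\frac{17161}{4} \approx 4290.3$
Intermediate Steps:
$o{\left(b,Z \right)} = - \frac{1}{2}$
$j{\left(B \right)} = -9$ ($j{\left(B \right)} = \frac{9}{-1} = 9 \left(-1\right) = -9$)
$\left(\left(o{\left(6,4 \right)} - j{\left(-8 \right)}\right) + \left(\left(-52 - 33\right) + Y\right)\right)^{2} = \left(\left(- \frac{1}{2} - -9\right) + \left(\left(-52 - 33\right) + 11\right)\right)^{2} = \left(\left(- \frac{1}{2} + 9\right) + \left(-85 + 11\right)\right)^{2} = \left(\frac{17}{2} - 74\right)^{2} = \left(- \frac{131}{2}\right)^{2} = \frac{17161}{4}$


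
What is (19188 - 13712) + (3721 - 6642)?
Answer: 2555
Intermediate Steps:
(19188 - 13712) + (3721 - 6642) = 5476 - 2921 = 2555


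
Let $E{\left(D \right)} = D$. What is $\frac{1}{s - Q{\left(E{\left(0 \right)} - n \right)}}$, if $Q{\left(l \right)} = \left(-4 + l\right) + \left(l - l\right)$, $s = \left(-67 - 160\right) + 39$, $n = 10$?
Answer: $- \frac{1}{174} \approx -0.0057471$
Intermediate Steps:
$s = -188$ ($s = -227 + 39 = -188$)
$Q{\left(l \right)} = -4 + l$ ($Q{\left(l \right)} = \left(-4 + l\right) + 0 = -4 + l$)
$\frac{1}{s - Q{\left(E{\left(0 \right)} - n \right)}} = \frac{1}{-188 - \left(-4 + \left(0 - 10\right)\right)} = \frac{1}{-188 - \left(-4 - 10\right)} = \frac{1}{-188 - -14} = \frac{1}{-188 + 14} = \frac{1}{-174} = - \frac{1}{174}$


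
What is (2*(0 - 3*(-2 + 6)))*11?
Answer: -264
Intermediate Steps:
(2*(0 - 3*(-2 + 6)))*11 = (2*(0 - 3*4))*11 = (2*(0 - 12))*11 = (2*(-12))*11 = -24*11 = -264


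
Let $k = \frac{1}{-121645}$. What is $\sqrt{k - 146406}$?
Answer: $\frac{i \sqrt{2166443667217795}}{121645} \approx 382.63 i$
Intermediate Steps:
$k = - \frac{1}{121645} \approx -8.2206 \cdot 10^{-6}$
$\sqrt{k - 146406} = \sqrt{- \frac{1}{121645} - 146406} = \sqrt{- \frac{17809557871}{121645}} = \frac{i \sqrt{2166443667217795}}{121645}$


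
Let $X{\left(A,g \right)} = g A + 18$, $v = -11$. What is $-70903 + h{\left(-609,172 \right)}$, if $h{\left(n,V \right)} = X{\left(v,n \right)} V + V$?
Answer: $1084593$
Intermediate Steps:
$X{\left(A,g \right)} = 18 + A g$ ($X{\left(A,g \right)} = A g + 18 = 18 + A g$)
$h{\left(n,V \right)} = V + V \left(18 - 11 n\right)$ ($h{\left(n,V \right)} = \left(18 - 11 n\right) V + V = V \left(18 - 11 n\right) + V = V + V \left(18 - 11 n\right)$)
$-70903 + h{\left(-609,172 \right)} = -70903 + 172 \left(19 - -6699\right) = -70903 + 172 \left(19 + 6699\right) = -70903 + 172 \cdot 6718 = -70903 + 1155496 = 1084593$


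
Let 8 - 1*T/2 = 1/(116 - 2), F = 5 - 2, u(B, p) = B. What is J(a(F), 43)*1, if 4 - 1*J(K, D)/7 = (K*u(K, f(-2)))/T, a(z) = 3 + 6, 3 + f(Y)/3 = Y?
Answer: -6811/911 ≈ -7.4764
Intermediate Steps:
f(Y) = -9 + 3*Y
F = 3
T = 911/57 (T = 16 - 2/(116 - 2) = 16 - 2/114 = 16 - 2*1/114 = 16 - 1/57 = 911/57 ≈ 15.982)
a(z) = 9
J(K, D) = 28 - 399*K²/911 (J(K, D) = 28 - 7*K*K/911/57 = 28 - 7*K²*57/911 = 28 - 399*K²/911)
J(a(F), 43)*1 = (28 - 399/911*9²)*1 = (28 - 399/911*81)*1 = (28 - 32319/911)*1 = -6811/911*1 = -6811/911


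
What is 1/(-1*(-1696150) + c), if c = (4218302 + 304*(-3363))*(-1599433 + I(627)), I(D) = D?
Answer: -1/5109702339550 ≈ -1.9571e-13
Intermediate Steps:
c = -5109704035700 (c = (4218302 + 304*(-3363))*(-1599433 + 627) = (4218302 - 1022352)*(-1598806) = 3195950*(-1598806) = -5109704035700)
1/(-1*(-1696150) + c) = 1/(-1*(-1696150) - 5109704035700) = 1/(1696150 - 5109704035700) = 1/(-5109702339550) = -1/5109702339550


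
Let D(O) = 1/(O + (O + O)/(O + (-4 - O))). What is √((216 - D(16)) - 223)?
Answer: I*√114/4 ≈ 2.6693*I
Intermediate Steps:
D(O) = 2/O (D(O) = 1/(O + (2*O)/(-4)) = 1/(O + (2*O)*(-¼)) = 1/(O - O/2) = 1/(O/2) = 2/O)
√((216 - D(16)) - 223) = √((216 - 2/16) - 223) = √((216 - 1*⅛) - 223) = √((216 - ⅛) - 223) = √(1727/8 - 223) = √(-57/8) = I*√114/4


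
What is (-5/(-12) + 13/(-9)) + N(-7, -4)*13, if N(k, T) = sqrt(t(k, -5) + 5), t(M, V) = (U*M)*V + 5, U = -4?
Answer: -37/36 + 13*I*sqrt(130) ≈ -1.0278 + 148.22*I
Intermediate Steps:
t(M, V) = 5 - 4*M*V (t(M, V) = (-4*M)*V + 5 = -4*M*V + 5 = 5 - 4*M*V)
N(k, T) = sqrt(10 + 20*k) (N(k, T) = sqrt((5 - 4*k*(-5)) + 5) = sqrt((5 + 20*k) + 5) = sqrt(10 + 20*k))
(-5/(-12) + 13/(-9)) + N(-7, -4)*13 = (-5/(-12) + 13/(-9)) + sqrt(10 + 20*(-7))*13 = (-5*(-1/12) + 13*(-1/9)) + sqrt(10 - 140)*13 = (5/12 - 13/9) + sqrt(-130)*13 = -37/36 + (I*sqrt(130))*13 = -37/36 + 13*I*sqrt(130)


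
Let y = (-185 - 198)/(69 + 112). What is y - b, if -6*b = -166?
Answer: -16172/543 ≈ -29.783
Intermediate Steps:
b = 83/3 (b = -⅙*(-166) = 83/3 ≈ 27.667)
y = -383/181 ≈ -2.1160
y - b = -383/181 - 1*83/3 = -383/181 - 83/3 = -16172/543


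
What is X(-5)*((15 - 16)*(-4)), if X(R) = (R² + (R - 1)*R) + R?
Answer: 200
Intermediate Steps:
X(R) = R + R² + R*(-1 + R) (X(R) = (R² + (-1 + R)*R) + R = (R² + R*(-1 + R)) + R = R + R² + R*(-1 + R))
X(-5)*((15 - 16)*(-4)) = (2*(-5)²)*((15 - 16)*(-4)) = (2*25)*(-1*(-4)) = 50*4 = 200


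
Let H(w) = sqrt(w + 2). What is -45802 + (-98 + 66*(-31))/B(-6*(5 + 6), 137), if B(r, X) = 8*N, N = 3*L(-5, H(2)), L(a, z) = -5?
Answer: -686762/15 ≈ -45784.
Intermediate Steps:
H(w) = sqrt(2 + w)
N = -15 (N = 3*(-5) = -15)
B(r, X) = -120 (B(r, X) = 8*(-15) = -120)
-45802 + (-98 + 66*(-31))/B(-6*(5 + 6), 137) = -45802 + (-98 + 66*(-31))/(-120) = -45802 + (-98 - 2046)*(-1/120) = -45802 - 2144*(-1/120) = -45802 + 268/15 = -686762/15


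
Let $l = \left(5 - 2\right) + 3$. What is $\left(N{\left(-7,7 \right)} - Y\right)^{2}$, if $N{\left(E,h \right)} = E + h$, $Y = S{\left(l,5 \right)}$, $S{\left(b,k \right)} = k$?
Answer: $25$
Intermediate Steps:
$l = 6$ ($l = 3 + 3 = 6$)
$Y = 5$
$\left(N{\left(-7,7 \right)} - Y\right)^{2} = \left(\left(-7 + 7\right) - 5\right)^{2} = \left(0 - 5\right)^{2} = \left(-5\right)^{2} = 25$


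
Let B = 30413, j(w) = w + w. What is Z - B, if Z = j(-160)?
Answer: -30733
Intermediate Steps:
j(w) = 2*w
Z = -320 (Z = 2*(-160) = -320)
Z - B = -320 - 1*30413 = -320 - 30413 = -30733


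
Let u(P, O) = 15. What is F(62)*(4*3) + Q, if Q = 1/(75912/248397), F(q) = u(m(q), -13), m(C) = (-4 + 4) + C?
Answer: 4637519/25304 ≈ 183.27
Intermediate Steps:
m(C) = C (m(C) = 0 + C = C)
F(q) = 15
Q = 82799/25304 (Q = 1/(75912*(1/248397)) = 1/(25304/82799) = 82799/25304 ≈ 3.2722)
F(62)*(4*3) + Q = 15*(4*3) + 82799/25304 = 15*12 + 82799/25304 = 180 + 82799/25304 = 4637519/25304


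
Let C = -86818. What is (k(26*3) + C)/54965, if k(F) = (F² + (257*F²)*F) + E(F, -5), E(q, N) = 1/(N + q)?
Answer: 8897176491/4012445 ≈ 2217.4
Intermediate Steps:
k(F) = F² + 1/(-5 + F) + 257*F³ (k(F) = (F² + (257*F²)*F) + 1/(-5 + F) = (F² + 257*F³) + 1/(-5 + F) = F² + 1/(-5 + F) + 257*F³)
(k(26*3) + C)/54965 = ((1 + (26*3)²*(1 + 257*(26*3))*(-5 + 26*3))/(-5 + 26*3) - 86818)/54965 = ((1 + 78²*(1 + 257*78)*(-5 + 78))/(-5 + 78) - 86818)*(1/54965) = ((1 + 6084*(1 + 20046)*73)/73 - 86818)*(1/54965) = ((1 + 6084*20047*73)/73 - 86818)*(1/54965) = ((1 + 8903514204)/73 - 86818)*(1/54965) = ((1/73)*8903514205 - 86818)*(1/54965) = (8903514205/73 - 86818)*(1/54965) = (8897176491/73)*(1/54965) = 8897176491/4012445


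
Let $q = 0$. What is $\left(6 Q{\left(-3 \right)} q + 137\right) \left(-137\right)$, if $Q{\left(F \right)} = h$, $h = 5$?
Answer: $-18769$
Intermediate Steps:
$Q{\left(F \right)} = 5$
$\left(6 Q{\left(-3 \right)} q + 137\right) \left(-137\right) = \left(6 \cdot 5 \cdot 0 + 137\right) \left(-137\right) = \left(30 \cdot 0 + 137\right) \left(-137\right) = \left(0 + 137\right) \left(-137\right) = 137 \left(-137\right) = -18769$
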